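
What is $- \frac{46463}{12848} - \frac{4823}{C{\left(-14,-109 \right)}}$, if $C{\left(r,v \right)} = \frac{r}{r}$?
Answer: $- \frac{62012367}{12848} \approx -4826.6$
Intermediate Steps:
$C{\left(r,v \right)} = 1$
$- \frac{46463}{12848} - \frac{4823}{C{\left(-14,-109 \right)}} = - \frac{46463}{12848} - \frac{4823}{1} = \left(-46463\right) \frac{1}{12848} - 4823 = - \frac{46463}{12848} - 4823 = - \frac{62012367}{12848}$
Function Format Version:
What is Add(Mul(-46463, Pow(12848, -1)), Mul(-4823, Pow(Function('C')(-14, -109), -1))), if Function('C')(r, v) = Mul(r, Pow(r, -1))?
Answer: Rational(-62012367, 12848) ≈ -4826.6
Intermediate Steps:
Function('C')(r, v) = 1
Add(Mul(-46463, Pow(12848, -1)), Mul(-4823, Pow(Function('C')(-14, -109), -1))) = Add(Mul(-46463, Pow(12848, -1)), Mul(-4823, Pow(1, -1))) = Add(Mul(-46463, Rational(1, 12848)), Mul(-4823, 1)) = Add(Rational(-46463, 12848), -4823) = Rational(-62012367, 12848)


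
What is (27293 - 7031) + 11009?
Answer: 31271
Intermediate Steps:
(27293 - 7031) + 11009 = 20262 + 11009 = 31271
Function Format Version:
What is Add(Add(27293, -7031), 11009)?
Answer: 31271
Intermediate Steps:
Add(Add(27293, -7031), 11009) = Add(20262, 11009) = 31271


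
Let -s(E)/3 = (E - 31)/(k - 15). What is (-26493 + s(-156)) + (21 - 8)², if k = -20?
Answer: -921901/35 ≈ -26340.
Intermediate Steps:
s(E) = -93/35 + 3*E/35 (s(E) = -3*(E - 31)/(-20 - 15) = -3*(-31 + E)/(-35) = -3*(-31 + E)*(-1)/35 = -3*(31/35 - E/35) = -93/35 + 3*E/35)
(-26493 + s(-156)) + (21 - 8)² = (-26493 + (-93/35 + (3/35)*(-156))) + (21 - 8)² = (-26493 + (-93/35 - 468/35)) + 13² = (-26493 - 561/35) + 169 = -927816/35 + 169 = -921901/35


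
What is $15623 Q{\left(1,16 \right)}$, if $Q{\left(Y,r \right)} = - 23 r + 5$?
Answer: $-5671149$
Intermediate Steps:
$Q{\left(Y,r \right)} = 5 - 23 r$
$15623 Q{\left(1,16 \right)} = 15623 \left(5 - 368\right) = 15623 \left(-363\right) = -5671149$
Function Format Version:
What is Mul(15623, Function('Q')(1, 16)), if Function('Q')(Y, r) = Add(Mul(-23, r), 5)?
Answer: -5671149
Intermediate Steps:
Function('Q')(Y, r) = Add(5, Mul(-23, r))
Mul(15623, Function('Q')(1, 16)) = Mul(15623, Add(5, Mul(-23, 16))) = Mul(15623, Add(5, -368)) = Mul(15623, -363) = -5671149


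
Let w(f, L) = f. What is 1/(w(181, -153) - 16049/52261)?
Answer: 4751/858472 ≈ 0.0055343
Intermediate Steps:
1/(w(181, -153) - 16049/52261) = 1/(181 - 16049/52261) = 1/(181 - 16049*1/52261) = 1/(181 - 1459/4751) = 1/(858472/4751) = 4751/858472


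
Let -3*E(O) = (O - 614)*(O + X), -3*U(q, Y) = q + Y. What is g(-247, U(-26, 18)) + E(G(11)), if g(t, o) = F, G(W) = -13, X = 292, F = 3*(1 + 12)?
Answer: 58350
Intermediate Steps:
F = 39 (F = 3*13 = 39)
U(q, Y) = -Y/3 - q/3 (U(q, Y) = -(q + Y)/3 = -(Y + q)/3 = -Y/3 - q/3)
g(t, o) = 39
E(O) = -(-614 + O)*(292 + O)/3 (E(O) = -(O - 614)*(O + 292)/3 = -(-614 + O)*(292 + O)/3)
g(-247, U(-26, 18)) + E(G(11)) = 39 + (179288/3 - 1/3*(-13)**2 + (322/3)*(-13)) = 39 + (179288/3 - 1/3*169 - 4186/3) = 39 + (179288/3 - 169/3 - 4186/3) = 39 + 58311 = 58350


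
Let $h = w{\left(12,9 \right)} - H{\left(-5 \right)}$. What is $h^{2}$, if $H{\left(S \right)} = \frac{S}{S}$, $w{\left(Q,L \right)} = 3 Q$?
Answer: $1225$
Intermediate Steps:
$H{\left(S \right)} = 1$
$h = 35$ ($h = 3 \cdot 12 - 1 = 36 - 1 = 35$)
$h^{2} = 35^{2} = 1225$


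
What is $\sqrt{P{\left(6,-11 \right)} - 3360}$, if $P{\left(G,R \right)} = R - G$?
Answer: $i \sqrt{3377} \approx 58.112 i$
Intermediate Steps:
$\sqrt{P{\left(6,-11 \right)} - 3360} = \sqrt{\left(-11 - 6\right) - 3360} = \sqrt{-17 - 3360} = \sqrt{-3377} = i \sqrt{3377}$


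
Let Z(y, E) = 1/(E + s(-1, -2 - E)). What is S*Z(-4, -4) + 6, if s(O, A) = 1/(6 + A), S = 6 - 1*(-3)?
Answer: 114/31 ≈ 3.6774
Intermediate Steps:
S = 9 (S = 6 + 3 = 9)
Z(y, E) = 1/(E + 1/(4 - E)) (Z(y, E) = 1/(E + 1/(6 + (-2 - E))) = 1/(E + 1/(4 - E)))
S*Z(-4, -4) + 6 = 9*((-4 - 4)/(-1 - 4*(-4 - 4))) + 6 = 9*(-8/(-1 - 4*(-8))) + 6 = 9*(-8/(-1 + 32)) + 6 = 9*(-8/31) + 6 = -72/31 + 6 = 114/31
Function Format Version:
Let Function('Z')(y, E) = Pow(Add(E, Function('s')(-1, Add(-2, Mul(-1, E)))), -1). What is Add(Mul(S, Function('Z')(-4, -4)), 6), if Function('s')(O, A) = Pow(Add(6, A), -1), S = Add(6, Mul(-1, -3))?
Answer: Rational(114, 31) ≈ 3.6774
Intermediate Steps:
S = 9 (S = Add(6, 3) = 9)
Function('Z')(y, E) = Pow(Add(E, Pow(Add(4, Mul(-1, E)), -1)), -1) (Function('Z')(y, E) = Pow(Add(E, Pow(Add(6, Add(-2, Mul(-1, E))), -1)), -1) = Pow(Add(E, Pow(Add(4, Mul(-1, E)), -1)), -1))
Add(Mul(S, Function('Z')(-4, -4)), 6) = Add(Mul(9, Mul(Pow(Add(-1, Mul(-4, Add(-4, -4))), -1), Add(-4, -4))), 6) = Add(Mul(9, Mul(Pow(Add(-1, Mul(-4, -8)), -1), -8)), 6) = Add(Mul(9, Mul(Pow(Add(-1, 32), -1), -8)), 6) = Add(Mul(9, Mul(Pow(31, -1), -8)), 6) = Add(Mul(9, Mul(Rational(1, 31), -8)), 6) = Add(Mul(9, Rational(-8, 31)), 6) = Add(Rational(-72, 31), 6) = Rational(114, 31)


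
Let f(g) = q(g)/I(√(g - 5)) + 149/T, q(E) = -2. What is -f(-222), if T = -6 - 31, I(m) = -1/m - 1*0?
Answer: 149/37 - 2*I*√227 ≈ 4.027 - 30.133*I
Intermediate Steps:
I(m) = -1/m (I(m) = -1/m + 0 = -1/m)
T = -37
f(g) = -149/37 + 2*√(-5 + g) (f(g) = -2*(-√(g - 5)) + 149/(-37) = -2*(-√(-5 + g)) + 149*(-1/37) = -2*(-√(-5 + g)) - 149/37 = -(-2)*√(-5 + g) - 149/37 = 2*√(-5 + g) - 149/37 = -149/37 + 2*√(-5 + g))
-f(-222) = -(-149/37 + 2*√(-5 - 222)) = -(-149/37 + 2*√(-227)) = -(-149/37 + 2*(I*√227)) = -(-149/37 + 2*I*√227) = 149/37 - 2*I*√227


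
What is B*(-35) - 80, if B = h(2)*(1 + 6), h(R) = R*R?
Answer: -1060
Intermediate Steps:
h(R) = R**2
B = 28 (B = 2**2*(1 + 6) = 4*7 = 28)
B*(-35) - 80 = 28*(-35) - 80 = -980 - 80 = -1060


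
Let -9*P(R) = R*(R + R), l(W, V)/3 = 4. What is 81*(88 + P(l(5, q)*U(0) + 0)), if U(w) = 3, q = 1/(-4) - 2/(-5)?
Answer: -16200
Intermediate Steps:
q = 3/20 (q = 1*(-¼) - 2*(-⅕) = -¼ + ⅖ = 3/20 ≈ 0.15000)
l(W, V) = 12 (l(W, V) = 3*4 = 12)
P(R) = -2*R²/9 (P(R) = -R*(R + R)/9 = -R*2*R/9 = -2*R²/9)
81*(88 + P(l(5, q)*U(0) + 0)) = 81*(88 - 2*(12*3 + 0)²/9) = 81*(88 - 2*(36 + 0)²/9) = 81*(88 - 2/9*36²) = 81*(88 - 2/9*1296) = 81*(88 - 288) = 81*(-200) = -16200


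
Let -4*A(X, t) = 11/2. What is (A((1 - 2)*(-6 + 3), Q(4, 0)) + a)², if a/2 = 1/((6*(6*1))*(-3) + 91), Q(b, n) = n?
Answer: 41209/18496 ≈ 2.2280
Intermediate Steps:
A(X, t) = -11/8 (A(X, t) = -11/(4*2) = -¼*11/2 = -11/8)
a = -2/17 (a = 2/((6*(6*1))*(-3) + 91) = 2/((6*6)*(-3) + 91) = 2/(36*(-3) + 91) = 2/(-108 + 91) = 2/(-17) = 2*(-1/17) = -2/17 ≈ -0.11765)
(A((1 - 2)*(-6 + 3), Q(4, 0)) + a)² = (-11/8 - 2/17)² = (-203/136)² = 41209/18496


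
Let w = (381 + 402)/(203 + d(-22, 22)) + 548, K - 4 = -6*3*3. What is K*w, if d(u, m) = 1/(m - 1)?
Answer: -58827875/2132 ≈ -27593.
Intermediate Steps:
d(u, m) = 1/(-1 + m)
K = -50 (K = 4 - 6*3*3 = 4 - 18*3 = 4 - 54 = -50)
w = 2353115/4264 (w = (381 + 402)/(203 + 1/(-1 + 22)) + 548 = 783/(203 + 1/21) + 548 = 783/(4264/21) + 548 = 783*(21/4264) + 548 = 16443/4264 + 548 = 2353115/4264 ≈ 551.86)
K*w = -50*2353115/4264 = -58827875/2132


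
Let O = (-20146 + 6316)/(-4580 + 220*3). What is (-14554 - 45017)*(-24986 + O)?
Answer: 583386487659/392 ≈ 1.4882e+9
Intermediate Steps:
O = 1383/392 (O = -13830/(-4580 + 660) = -13830/(-3920) = -13830*(-1/3920) = 1383/392 ≈ 3.5281)
(-14554 - 45017)*(-24986 + O) = (-14554 - 45017)*(-24986 + 1383/392) = -59571*(-9793129/392) = 583386487659/392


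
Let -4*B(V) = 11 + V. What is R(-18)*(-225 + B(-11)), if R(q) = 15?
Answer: -3375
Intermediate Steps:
B(V) = -11/4 - V/4 (B(V) = -(11 + V)/4 = -11/4 - V/4)
R(-18)*(-225 + B(-11)) = 15*(-225 + (-11/4 - 1/4*(-11))) = 15*(-225 + (-11/4 + 11/4)) = 15*(-225 + 0) = 15*(-225) = -3375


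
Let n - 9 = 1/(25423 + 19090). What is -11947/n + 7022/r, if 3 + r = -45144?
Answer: -24011843765813/18086700846 ≈ -1327.6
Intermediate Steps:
r = -45147 (r = -3 - 45144 = -45147)
n = 400618/44513 (n = 9 + 1/(25423 + 19090) = 9 + 1/44513 = 400618/44513 ≈ 9.0000)
-11947/n + 7022/r = -11947/400618/44513 + 7022/(-45147) = -11947*44513/400618 + 7022*(-1/45147) = -531796811/400618 - 7022/45147 = -24011843765813/18086700846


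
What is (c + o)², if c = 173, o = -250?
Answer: 5929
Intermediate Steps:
(c + o)² = (173 - 250)² = (-77)² = 5929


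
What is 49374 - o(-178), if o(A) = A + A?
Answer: 49730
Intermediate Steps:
o(A) = 2*A
49374 - o(-178) = 49374 - 2*(-178) = 49374 - 1*(-356) = 49374 + 356 = 49730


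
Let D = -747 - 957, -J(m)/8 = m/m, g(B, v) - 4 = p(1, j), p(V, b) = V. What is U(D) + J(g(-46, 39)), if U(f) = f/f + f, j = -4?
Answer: -1711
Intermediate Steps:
g(B, v) = 5 (g(B, v) = 4 + 1 = 5)
J(m) = -8 (J(m) = -8*m/m = -8*1 = -8)
D = -1704
U(f) = 1 + f
U(D) + J(g(-46, 39)) = (1 - 1704) - 8 = -1703 - 8 = -1711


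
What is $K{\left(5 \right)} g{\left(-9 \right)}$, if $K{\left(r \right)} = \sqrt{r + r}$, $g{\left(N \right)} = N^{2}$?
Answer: $81 \sqrt{10} \approx 256.14$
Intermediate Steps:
$K{\left(r \right)} = \sqrt{2} \sqrt{r}$ ($K{\left(r \right)} = \sqrt{2 r} = \sqrt{2} \sqrt{r}$)
$K{\left(5 \right)} g{\left(-9 \right)} = \sqrt{2} \sqrt{5} \left(-9\right)^{2} = \sqrt{10} \cdot 81 = 81 \sqrt{10}$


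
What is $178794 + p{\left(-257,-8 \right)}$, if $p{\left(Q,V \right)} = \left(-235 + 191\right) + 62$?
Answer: $178812$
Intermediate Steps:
$p{\left(Q,V \right)} = 18$ ($p{\left(Q,V \right)} = -44 + 62 = 18$)
$178794 + p{\left(-257,-8 \right)} = 178794 + 18 = 178812$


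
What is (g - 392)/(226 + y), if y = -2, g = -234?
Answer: -313/112 ≈ -2.7946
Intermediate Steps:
(g - 392)/(226 + y) = (-234 - 392)/(226 - 2) = -626/224 = -626*1/224 = -313/112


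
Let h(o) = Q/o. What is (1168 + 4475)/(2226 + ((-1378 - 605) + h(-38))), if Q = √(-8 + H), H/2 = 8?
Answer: 495020889/21316687 + 107217*√2/21316687 ≈ 23.229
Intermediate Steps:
H = 16 (H = 2*8 = 16)
Q = 2*√2 (Q = √(-8 + 16) = √8 = 2*√2 ≈ 2.8284)
h(o) = 2*√2/o (h(o) = (2*√2)/o = 2*√2/o)
(1168 + 4475)/(2226 + ((-1378 - 605) + h(-38))) = (1168 + 4475)/(2226 + ((-1378 - 605) + 2*√2/(-38))) = 5643/(2226 + (-1983 + 2*√2*(-1/38))) = 5643/(2226 + (-1983 - √2/19)) = 5643/(243 - √2/19)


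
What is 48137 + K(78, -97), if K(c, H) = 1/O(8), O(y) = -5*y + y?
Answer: 1540383/32 ≈ 48137.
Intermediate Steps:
O(y) = -4*y
K(c, H) = -1/32 (K(c, H) = 1/(-4*8) = 1/(-32) = -1/32)
48137 + K(78, -97) = 48137 - 1/32 = 1540383/32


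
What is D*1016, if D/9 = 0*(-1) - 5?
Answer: -45720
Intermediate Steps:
D = -45 (D = 9*(0*(-1) - 5) = 9*(0 - 5) = 9*(-5) = -45)
D*1016 = -45*1016 = -45720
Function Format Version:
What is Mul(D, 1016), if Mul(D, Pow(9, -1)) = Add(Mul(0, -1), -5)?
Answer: -45720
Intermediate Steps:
D = -45 (D = Mul(9, Add(Mul(0, -1), -5)) = Mul(9, Add(0, -5)) = Mul(9, -5) = -45)
Mul(D, 1016) = Mul(-45, 1016) = -45720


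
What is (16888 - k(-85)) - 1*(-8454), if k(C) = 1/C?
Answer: 2154071/85 ≈ 25342.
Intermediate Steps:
(16888 - k(-85)) - 1*(-8454) = (16888 - 1/(-85)) - 1*(-8454) = (16888 - 1*(-1/85)) + 8454 = (16888 + 1/85) + 8454 = 1435481/85 + 8454 = 2154071/85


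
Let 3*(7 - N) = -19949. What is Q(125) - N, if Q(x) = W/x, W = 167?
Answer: -2495749/375 ≈ -6655.3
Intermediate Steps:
N = 19970/3 (N = 7 - ⅓*(-19949) = 7 + 19949/3 = 19970/3 ≈ 6656.7)
Q(x) = 167/x
Q(125) - N = 167/125 - 1*19970/3 = 167*(1/125) - 19970/3 = 167/125 - 19970/3 = -2495749/375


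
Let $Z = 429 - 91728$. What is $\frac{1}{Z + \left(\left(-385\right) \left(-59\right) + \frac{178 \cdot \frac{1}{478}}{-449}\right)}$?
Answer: $- \frac{107311}{7359817713} \approx -1.4581 \cdot 10^{-5}$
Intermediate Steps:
$Z = -91299$ ($Z = 429 - 91728 = -91299$)
$\frac{1}{Z + \left(\left(-385\right) \left(-59\right) + \frac{178 \cdot \frac{1}{478}}{-449}\right)} = \frac{1}{-91299 + \left(\left(-385\right) \left(-59\right) + \frac{178 \cdot \frac{1}{478}}{-449}\right)} = \frac{1}{-91299 + \left(22715 + 178 \cdot \frac{1}{478} \left(- \frac{1}{449}\right)\right)} = \frac{1}{-91299 + \left(22715 + \frac{89}{239} \left(- \frac{1}{449}\right)\right)} = \frac{1}{-91299 + \left(22715 - \frac{89}{107311}\right)} = \frac{1}{-91299 + \frac{2437569276}{107311}} = \frac{1}{- \frac{7359817713}{107311}} = - \frac{107311}{7359817713}$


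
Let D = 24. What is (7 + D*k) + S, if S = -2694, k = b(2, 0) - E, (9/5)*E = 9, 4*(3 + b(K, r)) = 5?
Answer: -2849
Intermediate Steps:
b(K, r) = -7/4 (b(K, r) = -3 + (1/4)*5 = -3 + 5/4 = -7/4)
E = 5 (E = (5/9)*9 = 5)
k = -27/4 (k = -7/4 - 1*5 = -7/4 - 5 = -27/4 ≈ -6.7500)
(7 + D*k) + S = (7 + 24*(-27/4)) - 2694 = (7 - 162) - 2694 = -155 - 2694 = -2849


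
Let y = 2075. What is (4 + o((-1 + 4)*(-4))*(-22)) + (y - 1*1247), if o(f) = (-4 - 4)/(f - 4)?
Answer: 821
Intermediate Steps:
o(f) = -8/(-4 + f)
(4 + o((-1 + 4)*(-4))*(-22)) + (y - 1*1247) = (4 - 8/(-4 + (-1 + 4)*(-4))*(-22)) + (2075 - 1*1247) = (4 - 8/(-4 + 3*(-4))*(-22)) + (2075 - 1247) = (4 - 8/(-4 - 12)*(-22)) + 828 = (4 - 8/(-16)*(-22)) + 828 = (4 - 8*(-1/16)*(-22)) + 828 = (4 + (½)*(-22)) + 828 = (4 - 11) + 828 = -7 + 828 = 821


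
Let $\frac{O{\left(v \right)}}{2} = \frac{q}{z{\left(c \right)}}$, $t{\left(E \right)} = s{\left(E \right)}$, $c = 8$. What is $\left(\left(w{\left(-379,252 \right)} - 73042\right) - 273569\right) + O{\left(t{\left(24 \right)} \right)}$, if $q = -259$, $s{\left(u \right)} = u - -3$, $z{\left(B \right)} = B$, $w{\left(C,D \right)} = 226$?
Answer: $- \frac{1385799}{4} \approx -3.4645 \cdot 10^{5}$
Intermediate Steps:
$s{\left(u \right)} = 3 + u$ ($s{\left(u \right)} = u + 3 = 3 + u$)
$t{\left(E \right)} = 3 + E$
$O{\left(v \right)} = - \frac{259}{4}$ ($O{\left(v \right)} = 2 \left(- \frac{259}{8}\right) = - \frac{259}{4}$)
$\left(\left(w{\left(-379,252 \right)} - 73042\right) - 273569\right) + O{\left(t{\left(24 \right)} \right)} = \left(\left(226 - 73042\right) - 273569\right) - \frac{259}{4} = \left(-72816 - 273569\right) - \frac{259}{4} = -346385 - \frac{259}{4} = - \frac{1385799}{4}$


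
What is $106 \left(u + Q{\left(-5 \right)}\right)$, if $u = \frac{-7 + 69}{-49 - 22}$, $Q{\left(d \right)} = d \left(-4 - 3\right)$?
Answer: $\frac{256838}{71} \approx 3617.4$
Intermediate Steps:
$Q{\left(d \right)} = - 7 d$ ($Q{\left(d \right)} = d \left(-7\right) = - 7 d$)
$u = - \frac{62}{71}$ ($u = \frac{62}{-71} = 62 \left(- \frac{1}{71}\right) = - \frac{62}{71} \approx -0.87324$)
$106 \left(u + Q{\left(-5 \right)}\right) = 106 \left(- \frac{62}{71} - -35\right) = 106 \left(- \frac{62}{71} + 35\right) = 106 \cdot \frac{2423}{71} = \frac{256838}{71}$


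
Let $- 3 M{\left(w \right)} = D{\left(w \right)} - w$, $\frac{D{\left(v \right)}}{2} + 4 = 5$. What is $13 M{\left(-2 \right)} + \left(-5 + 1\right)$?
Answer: $- \frac{64}{3} \approx -21.333$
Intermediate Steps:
$D{\left(v \right)} = 2$ ($D{\left(v \right)} = -8 + 2 \cdot 5 = -8 + 10 = 2$)
$M{\left(w \right)} = - \frac{2}{3} + \frac{w}{3}$ ($M{\left(w \right)} = - \frac{2 - w}{3} = - \frac{2}{3} + \frac{w}{3}$)
$13 M{\left(-2 \right)} + \left(-5 + 1\right) = 13 \left(- \frac{2}{3} + \frac{1}{3} \left(-2\right)\right) + \left(-5 + 1\right) = 13 \left(- \frac{2}{3} - \frac{2}{3}\right) - 4 = 13 \left(- \frac{4}{3}\right) - 4 = - \frac{52}{3} - 4 = - \frac{64}{3}$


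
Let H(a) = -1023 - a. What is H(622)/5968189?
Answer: -1645/5968189 ≈ -0.00027563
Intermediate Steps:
H(622)/5968189 = (-1023 - 1*622)/5968189 = (-1023 - 622)*(1/5968189) = -1645*1/5968189 = -1645/5968189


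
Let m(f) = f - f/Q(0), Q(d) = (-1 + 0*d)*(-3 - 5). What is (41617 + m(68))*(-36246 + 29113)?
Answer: -594556949/2 ≈ -2.9728e+8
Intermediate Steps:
Q(d) = 8 (Q(d) = (-1 + 0)*(-8) = -1*(-8) = 8)
m(f) = 7*f/8 (m(f) = f - f/8 = 7*f/8)
(41617 + m(68))*(-36246 + 29113) = (41617 + (7/8)*68)*(-36246 + 29113) = (41617 + 119/2)*(-7133) = (83353/2)*(-7133) = -594556949/2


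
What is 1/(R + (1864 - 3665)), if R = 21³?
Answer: 1/7460 ≈ 0.00013405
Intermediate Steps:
R = 9261
1/(R + (1864 - 3665)) = 1/(9261 + (1864 - 3665)) = 1/(9261 - 1801) = 1/7460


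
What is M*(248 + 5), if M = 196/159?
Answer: 49588/159 ≈ 311.87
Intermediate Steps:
M = 196/159 (M = 196*(1/159) = 196/159 ≈ 1.2327)
M*(248 + 5) = 196*(248 + 5)/159 = (196/159)*253 = 49588/159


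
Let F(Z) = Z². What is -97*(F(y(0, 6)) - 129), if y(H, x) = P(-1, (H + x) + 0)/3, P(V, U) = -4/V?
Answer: 111065/9 ≈ 12341.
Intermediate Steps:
y(H, x) = 4/3 (y(H, x) = -4/(-1)/3 = -4*(-1)*(⅓) = 4*(⅓) = 4/3)
-97*(F(y(0, 6)) - 129) = -97*((4/3)² - 129) = -97*(16/9 - 129) = -97*(-1145/9) = 111065/9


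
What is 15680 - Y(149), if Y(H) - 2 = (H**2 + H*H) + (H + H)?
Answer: -29022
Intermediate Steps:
Y(H) = 2 + 2*H + 2*H**2 (Y(H) = 2 + ((H**2 + H*H) + (H + H)) = 2 + ((H**2 + H**2) + 2*H) = 2 + (2*H**2 + 2*H) = 2 + (2*H + 2*H**2) = 2 + 2*H + 2*H**2)
15680 - Y(149) = 15680 - (2 + 2*149 + 2*149**2) = 15680 - (2 + 298 + 2*22201) = 15680 - (2 + 298 + 44402) = 15680 - 1*44702 = 15680 - 44702 = -29022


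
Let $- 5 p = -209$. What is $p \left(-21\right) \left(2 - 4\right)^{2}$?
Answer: $- \frac{17556}{5} \approx -3511.2$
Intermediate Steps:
$p = \frac{209}{5}$ ($p = \left(- \frac{1}{5}\right) \left(-209\right) = \frac{209}{5} \approx 41.8$)
$p \left(-21\right) \left(2 - 4\right)^{2} = \frac{209}{5} \left(-21\right) \left(2 - 4\right)^{2} = - \frac{4389 \left(-2\right)^{2}}{5} = \left(- \frac{4389}{5}\right) 4 = - \frac{17556}{5}$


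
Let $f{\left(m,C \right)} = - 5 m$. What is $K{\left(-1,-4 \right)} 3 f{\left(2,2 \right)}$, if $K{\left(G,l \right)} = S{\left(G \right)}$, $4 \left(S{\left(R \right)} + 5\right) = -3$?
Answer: $\frac{345}{2} \approx 172.5$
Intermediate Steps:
$S{\left(R \right)} = - \frac{23}{4}$ ($S{\left(R \right)} = -5 + \frac{1}{4} \left(-3\right) = -5 - \frac{3}{4} = - \frac{23}{4}$)
$K{\left(G,l \right)} = - \frac{23}{4}$
$K{\left(-1,-4 \right)} 3 f{\left(2,2 \right)} = \left(- \frac{23}{4}\right) 3 \left(\left(-5\right) 2\right) = \left(- \frac{69}{4}\right) \left(-10\right) = \frac{345}{2}$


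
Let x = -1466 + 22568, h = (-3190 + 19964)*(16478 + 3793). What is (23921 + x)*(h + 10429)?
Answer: 15309449067209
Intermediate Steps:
h = 340025754 (h = 16774*20271 = 340025754)
x = 21102
(23921 + x)*(h + 10429) = (23921 + 21102)*(340025754 + 10429) = 45023*340036183 = 15309449067209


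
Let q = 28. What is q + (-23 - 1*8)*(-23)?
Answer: 741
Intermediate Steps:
q + (-23 - 1*8)*(-23) = 28 + (-23 - 1*8)*(-23) = 28 + (-23 - 8)*(-23) = 28 - 31*(-23) = 28 + 713 = 741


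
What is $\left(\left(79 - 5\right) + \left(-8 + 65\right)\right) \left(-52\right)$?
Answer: $-6812$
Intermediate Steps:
$\left(\left(79 - 5\right) + \left(-8 + 65\right)\right) \left(-52\right) = \left(\left(79 - 5\right) + 57\right) \left(-52\right) = \left(74 + 57\right) \left(-52\right) = 131 \left(-52\right) = -6812$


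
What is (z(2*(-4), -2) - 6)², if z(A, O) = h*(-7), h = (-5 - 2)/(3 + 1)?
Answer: 625/16 ≈ 39.063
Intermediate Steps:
h = -7/4 ≈ -1.7500
z(A, O) = 49/4 (z(A, O) = -7/4*(-7) = 49/4)
(z(2*(-4), -2) - 6)² = (49/4 - 6)² = (25/4)² = 625/16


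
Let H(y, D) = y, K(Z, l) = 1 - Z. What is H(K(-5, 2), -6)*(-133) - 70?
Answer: -868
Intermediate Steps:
H(K(-5, 2), -6)*(-133) - 70 = (1 - 1*(-5))*(-133) - 70 = (1 + 5)*(-133) - 70 = 6*(-133) - 70 = -798 - 70 = -868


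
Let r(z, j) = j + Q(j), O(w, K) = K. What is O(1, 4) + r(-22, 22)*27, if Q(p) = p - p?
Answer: 598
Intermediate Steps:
Q(p) = 0
r(z, j) = j (r(z, j) = j + 0 = j)
O(1, 4) + r(-22, 22)*27 = 4 + 22*27 = 4 + 594 = 598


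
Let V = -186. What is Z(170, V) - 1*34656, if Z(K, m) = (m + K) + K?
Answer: -34502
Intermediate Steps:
Z(K, m) = m + 2*K (Z(K, m) = (K + m) + K = m + 2*K)
Z(170, V) - 1*34656 = (-186 + 2*170) - 1*34656 = (-186 + 340) - 34656 = 154 - 34656 = -34502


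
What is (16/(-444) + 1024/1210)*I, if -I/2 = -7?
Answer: 761768/67155 ≈ 11.343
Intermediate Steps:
I = 14 (I = -2*(-7) = 14)
(16/(-444) + 1024/1210)*I = (16/(-444) + 1024/1210)*14 = (16*(-1/444) + 1024*(1/1210))*14 = (-4/111 + 512/605)*14 = (54412/67155)*14 = 761768/67155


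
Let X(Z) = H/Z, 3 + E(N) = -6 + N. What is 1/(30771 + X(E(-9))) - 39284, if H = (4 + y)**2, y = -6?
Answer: -10879193099/276937 ≈ -39284.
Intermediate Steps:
E(N) = -9 + N (E(N) = -3 + (-6 + N) = -9 + N)
H = 4 (H = (4 - 6)**2 = (-2)**2 = 4)
X(Z) = 4/Z
1/(30771 + X(E(-9))) - 39284 = 1/(30771 + 4/(-9 - 9)) - 39284 = 1/(30771 + 4/(-18)) - 39284 = 1/(30771 + 4*(-1/18)) - 39284 = 1/(30771 - 2/9) - 39284 = 1/(276937/9) - 39284 = 9/276937 - 39284 = -10879193099/276937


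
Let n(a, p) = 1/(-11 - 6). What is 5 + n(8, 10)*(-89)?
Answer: 174/17 ≈ 10.235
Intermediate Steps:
n(a, p) = -1/17 (n(a, p) = 1/(-17) = -1/17)
5 + n(8, 10)*(-89) = 5 - 1/17*(-89) = 5 + 89/17 = 174/17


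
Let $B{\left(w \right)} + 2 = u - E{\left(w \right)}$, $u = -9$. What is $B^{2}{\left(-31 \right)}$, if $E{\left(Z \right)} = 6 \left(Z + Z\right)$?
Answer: $130321$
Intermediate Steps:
$E{\left(Z \right)} = 12 Z$ ($E{\left(Z \right)} = 6 \cdot 2 Z = 12 Z$)
$B{\left(w \right)} = -11 - 12 w$ ($B{\left(w \right)} = -2 - \left(9 + 12 w\right) = -11 - 12 w$)
$B^{2}{\left(-31 \right)} = \left(-11 - -372\right)^{2} = \left(-11 + 372\right)^{2} = 361^{2} = 130321$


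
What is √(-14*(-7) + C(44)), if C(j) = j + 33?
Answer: 5*√7 ≈ 13.229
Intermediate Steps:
C(j) = 33 + j
√(-14*(-7) + C(44)) = √(-14*(-7) + (33 + 44)) = √(98 + 77) = √175 = 5*√7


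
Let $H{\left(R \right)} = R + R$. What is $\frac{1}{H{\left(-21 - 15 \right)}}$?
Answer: $- \frac{1}{72} \approx -0.013889$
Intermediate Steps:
$H{\left(R \right)} = 2 R$
$\frac{1}{H{\left(-21 - 15 \right)}} = \frac{1}{2 \left(-21 - 15\right)} = \frac{1}{2 \left(-36\right)} = \frac{1}{-72} = - \frac{1}{72}$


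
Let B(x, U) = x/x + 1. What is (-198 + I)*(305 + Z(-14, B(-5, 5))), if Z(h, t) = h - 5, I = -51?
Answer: -71214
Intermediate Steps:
B(x, U) = 2 (B(x, U) = 1 + 1 = 2)
Z(h, t) = -5 + h
(-198 + I)*(305 + Z(-14, B(-5, 5))) = (-198 - 51)*(305 + (-5 - 14)) = -249*(305 - 19) = -249*286 = -71214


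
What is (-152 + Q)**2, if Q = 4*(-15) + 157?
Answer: 3025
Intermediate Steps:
Q = 97 (Q = -60 + 157 = 97)
(-152 + Q)**2 = (-152 + 97)**2 = (-55)**2 = 3025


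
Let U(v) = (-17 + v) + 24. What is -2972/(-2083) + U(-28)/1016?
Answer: 2975809/2116328 ≈ 1.4061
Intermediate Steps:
U(v) = 7 + v
-2972/(-2083) + U(-28)/1016 = -2972/(-2083) + (7 - 28)/1016 = -2972*(-1/2083) - 21*1/1016 = 2972/2083 - 21/1016 = 2975809/2116328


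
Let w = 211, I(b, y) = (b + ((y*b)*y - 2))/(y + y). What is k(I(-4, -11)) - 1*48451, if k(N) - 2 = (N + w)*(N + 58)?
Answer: -3596551/121 ≈ -29724.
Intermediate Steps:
I(b, y) = (-2 + b + b*y²)/(2*y) (I(b, y) = (b + ((b*y)*y - 2))/((2*y)) = (b + (b*y² - 2))*(1/(2*y)) = (b + (-2 + b*y²))*(1/(2*y)) = (-2 + b + b*y²)*(1/(2*y)) = (-2 + b + b*y²)/(2*y))
k(N) = 2 + (58 + N)*(211 + N) (k(N) = 2 + (N + 211)*(N + 58) = 2 + (211 + N)*(58 + N) = 2 + (58 + N)*(211 + N))
k(I(-4, -11)) - 1*48451 = (12240 + ((½)*(-2 - 4 - 4*(-11)²)/(-11))² + 269*((½)*(-2 - 4 - 4*(-11)²)/(-11))) - 1*48451 = (12240 + ((½)*(-1/11)*(-2 - 4 - 4*121))² + 269*((½)*(-1/11)*(-2 - 4 - 4*121))) - 48451 = (12240 + ((½)*(-1/11)*(-2 - 4 - 484))² + 269*((½)*(-1/11)*(-2 - 4 - 484))) - 48451 = (12240 + ((½)*(-1/11)*(-490))² + 269*((½)*(-1/11)*(-490))) - 48451 = (12240 + (245/11)² + 269*(245/11)) - 48451 = (12240 + 60025/121 + 65905/11) - 48451 = 2266020/121 - 48451 = -3596551/121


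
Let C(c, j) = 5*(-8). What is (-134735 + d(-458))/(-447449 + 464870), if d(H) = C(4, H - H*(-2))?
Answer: -44925/5807 ≈ -7.7364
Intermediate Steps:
C(c, j) = -40
d(H) = -40
(-134735 + d(-458))/(-447449 + 464870) = (-134735 - 40)/(-447449 + 464870) = -134775/17421 = -134775*1/17421 = -44925/5807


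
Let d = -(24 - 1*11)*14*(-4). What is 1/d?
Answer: 1/728 ≈ 0.0013736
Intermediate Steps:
d = 728 (d = -(24 - 11)*14*(-4) = -13*14*(-4) = -182*(-4) = -1*(-728) = 728)
1/d = 1/728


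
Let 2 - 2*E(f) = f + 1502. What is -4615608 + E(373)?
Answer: -9233089/2 ≈ -4.6165e+6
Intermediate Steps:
E(f) = -750 - f/2 (E(f) = 1 - (f + 1502)/2 = 1 - (1502 + f)/2 = 1 + (-751 - f/2) = -750 - f/2)
-4615608 + E(373) = -4615608 + (-750 - ½*373) = -4615608 + (-750 - 373/2) = -4615608 - 1873/2 = -9233089/2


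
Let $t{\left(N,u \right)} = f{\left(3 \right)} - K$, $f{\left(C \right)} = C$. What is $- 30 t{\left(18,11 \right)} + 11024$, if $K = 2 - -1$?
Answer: $11024$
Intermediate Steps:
$K = 3$ ($K = 2 + 1 = 3$)
$t{\left(N,u \right)} = 0$ ($t{\left(N,u \right)} = 3 - 3 = 0$)
$- 30 t{\left(18,11 \right)} + 11024 = \left(-30\right) 0 + 11024 = 0 + 11024 = 11024$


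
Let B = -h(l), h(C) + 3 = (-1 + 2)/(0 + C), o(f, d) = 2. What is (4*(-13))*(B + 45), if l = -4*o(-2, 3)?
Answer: -5005/2 ≈ -2502.5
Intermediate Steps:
l = -8 (l = -4*2 = -8)
h(C) = -3 + 1/C (h(C) = -3 + (-1 + 2)/(0 + C) = -3 + 1/C)
B = 25/8 (B = -(-3 + 1/(-8)) = -(-3 - 1/8) = -1*(-25/8) = 25/8 ≈ 3.1250)
(4*(-13))*(B + 45) = (4*(-13))*(25/8 + 45) = -52*385/8 = -5005/2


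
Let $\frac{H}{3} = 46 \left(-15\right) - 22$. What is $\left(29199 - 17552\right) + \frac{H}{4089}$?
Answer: $\frac{15874149}{1363} \approx 11646.0$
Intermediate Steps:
$H = -2136$ ($H = 3 \left(46 \left(-15\right) - 22\right) = 3 \left(-690 - 22\right) = 3 \left(-712\right) = -2136$)
$\left(29199 - 17552\right) + \frac{H}{4089} = \left(29199 - 17552\right) - \frac{2136}{4089} = 11647 - \frac{712}{1363} = \frac{15874149}{1363}$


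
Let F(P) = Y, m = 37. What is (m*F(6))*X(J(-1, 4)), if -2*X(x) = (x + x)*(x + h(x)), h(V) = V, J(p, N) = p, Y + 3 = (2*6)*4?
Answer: -3330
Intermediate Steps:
Y = 45 (Y = -3 + (2*6)*4 = -3 + 12*4 = -3 + 48 = 45)
F(P) = 45
X(x) = -2*x² (X(x) = -(x + x)*(x + x)/2 = -2*x*2*x/2 = -2*x²)
(m*F(6))*X(J(-1, 4)) = (37*45)*(-2*(-1)²) = 1665*(-2*1) = 1665*(-2) = -3330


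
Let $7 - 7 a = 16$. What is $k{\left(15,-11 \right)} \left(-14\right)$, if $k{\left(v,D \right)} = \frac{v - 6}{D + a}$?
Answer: $\frac{441}{43} \approx 10.256$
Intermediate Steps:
$a = - \frac{9}{7}$ ($a = 1 - \frac{16}{7} = - \frac{9}{7} \approx -1.2857$)
$k{\left(v,D \right)} = \frac{-6 + v}{- \frac{9}{7} + D}$ ($k{\left(v,D \right)} = \frac{v - 6}{D - \frac{9}{7}} = \frac{-6 + v}{- \frac{9}{7} + D}$)
$k{\left(15,-11 \right)} \left(-14\right) = \frac{7 \left(-6 + 15\right)}{-9 + 7 \left(-11\right)} \left(-14\right) = 7 \frac{1}{-9 - 77} \cdot 9 \left(-14\right) = 7 \frac{1}{-86} \cdot 9 \left(-14\right) = 7 \left(- \frac{1}{86}\right) 9 \left(-14\right) = \left(- \frac{63}{86}\right) \left(-14\right) = \frac{441}{43}$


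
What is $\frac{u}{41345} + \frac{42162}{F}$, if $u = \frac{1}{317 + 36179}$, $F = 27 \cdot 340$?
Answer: $\frac{1060323087377}{230865849360} \approx 4.5928$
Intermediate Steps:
$F = 9180$
$u = \frac{1}{36496} \approx 2.74 \cdot 10^{-5}$
$\frac{u}{41345} + \frac{42162}{F} = \frac{1}{36496 \cdot 41345} + \frac{42162}{9180} = \frac{1}{36496} \cdot \frac{1}{41345} + 42162 \cdot \frac{1}{9180} = \frac{1}{1508927120} + \frac{7027}{1530} = \frac{1060323087377}{230865849360}$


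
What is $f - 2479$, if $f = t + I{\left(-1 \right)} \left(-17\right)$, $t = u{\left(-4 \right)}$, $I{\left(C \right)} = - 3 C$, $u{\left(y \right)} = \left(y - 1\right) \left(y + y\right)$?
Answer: $-2490$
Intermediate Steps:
$u{\left(y \right)} = 2 y \left(-1 + y\right)$ ($u{\left(y \right)} = \left(-1 + y\right) 2 y = 2 y \left(-1 + y\right)$)
$t = 40$ ($t = 2 \left(-4\right) \left(-1 - 4\right) = 2 \left(-4\right) \left(-5\right) = 40$)
$f = -11$ ($f = 40 + \left(-3\right) \left(-1\right) \left(-17\right) = 40 + 3 \left(-17\right) = 40 - 51 = -11$)
$f - 2479 = -11 - 2479 = -2490$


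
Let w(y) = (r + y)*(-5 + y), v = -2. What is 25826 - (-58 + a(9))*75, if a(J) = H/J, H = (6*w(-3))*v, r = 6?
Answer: 27776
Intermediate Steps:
w(y) = (-5 + y)*(6 + y) (w(y) = (6 + y)*(-5 + y) = (-5 + y)*(6 + y))
H = 288 (H = (6*(-30 - 3 + (-3)²))*(-2) = (6*(-30 - 3 + 9))*(-2) = (6*(-24))*(-2) = -144*(-2) = 288)
a(J) = 288/J
25826 - (-58 + a(9))*75 = 25826 - (-58 + 288/9)*75 = 25826 - (-58 + 288*(⅑))*75 = 25826 - (-58 + 32)*75 = 25826 - (-26)*75 = 25826 - 1*(-1950) = 25826 + 1950 = 27776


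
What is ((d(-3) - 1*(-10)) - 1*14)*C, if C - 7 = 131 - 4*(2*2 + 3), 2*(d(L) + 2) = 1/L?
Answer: -2035/3 ≈ -678.33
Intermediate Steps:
d(L) = -2 + 1/(2*L)
C = 110 (C = 7 + (131 - 4*(2*2 + 3)) = 7 + (131 - 4*(4 + 3)) = 7 + (131 - 4*7) = 7 + (131 - 1*28) = 7 + (131 - 28) = 7 + 103 = 110)
((d(-3) - 1*(-10)) - 1*14)*C = (((-2 + (1/2)/(-3)) - 1*(-10)) - 1*14)*110 = (((-2 + (1/2)*(-1/3)) + 10) - 14)*110 = (((-2 - 1/6) + 10) - 14)*110 = ((-13/6 + 10) - 14)*110 = (47/6 - 14)*110 = -37/6*110 = -2035/3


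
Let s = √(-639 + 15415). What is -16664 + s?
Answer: -16664 + 2*√3694 ≈ -16542.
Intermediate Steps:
s = 2*√3694 (s = √14776 = 2*√3694 ≈ 121.56)
-16664 + s = -16664 + 2*√3694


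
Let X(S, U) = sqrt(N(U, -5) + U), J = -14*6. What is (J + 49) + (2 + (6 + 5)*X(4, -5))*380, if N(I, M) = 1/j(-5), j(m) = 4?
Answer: 725 + 2090*I*sqrt(19) ≈ 725.0 + 9110.1*I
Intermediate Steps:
N(I, M) = 1/4
J = -84
X(S, U) = sqrt(1/4 + U)
(J + 49) + (2 + (6 + 5)*X(4, -5))*380 = (-84 + 49) + (2 + (6 + 5)*(sqrt(1 + 4*(-5))/2))*380 = -35 + (2 + 11*(sqrt(1 - 20)/2))*380 = -35 + (2 + 11*(sqrt(-19)/2))*380 = -35 + (2 + 11*((I*sqrt(19))/2))*380 = -35 + (2 + 11*(I*sqrt(19)/2))*380 = -35 + (2 + 11*I*sqrt(19)/2)*380 = -35 + (760 + 2090*I*sqrt(19)) = 725 + 2090*I*sqrt(19)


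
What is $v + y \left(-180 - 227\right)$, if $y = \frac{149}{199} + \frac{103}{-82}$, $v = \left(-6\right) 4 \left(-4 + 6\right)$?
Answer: $\frac{2586289}{16318} \approx 158.49$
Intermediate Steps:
$v = -48$ ($v = \left(-24\right) 2 = -48$)
$y = - \frac{8279}{16318}$ ($y = 149 \cdot \frac{1}{199} + 103 \left(- \frac{1}{82}\right) = \frac{149}{199} - \frac{103}{82} = - \frac{8279}{16318} \approx -0.50735$)
$v + y \left(-180 - 227\right) = -48 - \frac{8279 \left(-180 - 227\right)}{16318} = -48 - - \frac{3369553}{16318} = -48 + \frac{3369553}{16318} = \frac{2586289}{16318}$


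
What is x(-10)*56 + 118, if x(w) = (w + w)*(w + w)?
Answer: 22518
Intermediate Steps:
x(w) = 4*w² (x(w) = (2*w)*(2*w) = 4*w²)
x(-10)*56 + 118 = (4*(-10)²)*56 + 118 = (4*100)*56 + 118 = 400*56 + 118 = 22400 + 118 = 22518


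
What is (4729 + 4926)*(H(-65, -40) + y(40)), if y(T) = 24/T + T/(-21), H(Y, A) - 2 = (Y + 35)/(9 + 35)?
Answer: 59861/462 ≈ 129.57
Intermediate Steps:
H(Y, A) = 123/44 + Y/44 (H(Y, A) = 2 + (Y + 35)/(9 + 35) = 2 + (35 + Y)/44 = 2 + (35 + Y)*(1/44) = 2 + (35/44 + Y/44) = 123/44 + Y/44)
y(T) = 24/T - T/21 (y(T) = 24/T + T*(-1/21) = 24/T - T/21)
(4729 + 4926)*(H(-65, -40) + y(40)) = (4729 + 4926)*((123/44 + (1/44)*(-65)) + (24/40 - 1/21*40)) = 9655*((123/44 - 65/44) + (24*(1/40) - 40/21)) = 9655*(29/22 + (⅗ - 40/21)) = 9655*(29/22 - 137/105) = 9655*(31/2310) = 59861/462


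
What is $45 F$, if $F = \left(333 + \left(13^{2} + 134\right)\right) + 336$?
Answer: $43740$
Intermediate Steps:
$F = 972$ ($F = \left(333 + \left(169 + 134\right)\right) + 336 = \left(333 + 303\right) + 336 = 636 + 336 = 972$)
$45 F = 45 \cdot 972 = 43740$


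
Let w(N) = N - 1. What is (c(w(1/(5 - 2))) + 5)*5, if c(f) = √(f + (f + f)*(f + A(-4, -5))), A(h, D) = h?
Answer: 25 + 25*√2/3 ≈ 36.785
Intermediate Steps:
w(N) = -1 + N
c(f) = √(f + 2*f*(-4 + f)) (c(f) = √(f + (f + f)*(f - 4)) = √(f + (2*f)*(-4 + f)) = √(f + 2*f*(-4 + f)))
(c(w(1/(5 - 2))) + 5)*5 = (√((-1 + 1/(5 - 2))*(-7 + 2*(-1 + 1/(5 - 2)))) + 5)*5 = (√((-1 + 1/3)*(-7 + 2*(-1 + 1/3))) + 5)*5 = (√((-1 + ⅓)*(-7 + 2*(-1 + ⅓))) + 5)*5 = (√(-2*(-7 + 2*(-⅔))/3) + 5)*5 = (√(-2*(-7 - 4/3)/3) + 5)*5 = (√(-⅔*(-25/3)) + 5)*5 = (√(50/9) + 5)*5 = (5*√2/3 + 5)*5 = (5 + 5*√2/3)*5 = 25 + 25*√2/3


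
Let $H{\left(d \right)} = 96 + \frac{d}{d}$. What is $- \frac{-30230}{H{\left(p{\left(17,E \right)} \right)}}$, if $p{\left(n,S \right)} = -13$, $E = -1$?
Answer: $\frac{30230}{97} \approx 311.65$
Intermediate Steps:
$H{\left(d \right)} = 97$ ($H{\left(d \right)} = 96 + 1 = 97$)
$- \frac{-30230}{H{\left(p{\left(17,E \right)} \right)}} = - \frac{-30230}{97} = \left(-1\right) \left(- \frac{30230}{97}\right) = \frac{30230}{97}$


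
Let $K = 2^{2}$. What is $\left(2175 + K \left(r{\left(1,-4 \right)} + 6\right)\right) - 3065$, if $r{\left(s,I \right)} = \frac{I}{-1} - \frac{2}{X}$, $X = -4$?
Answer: $-848$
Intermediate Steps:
$r{\left(s,I \right)} = \frac{1}{2} - I$ ($r{\left(s,I \right)} = \frac{I}{-1} - \frac{2}{-4} = I \left(-1\right) - - \frac{1}{2} = - I + \frac{1}{2} = \frac{1}{2} - I$)
$K = 4$
$\left(2175 + K \left(r{\left(1,-4 \right)} + 6\right)\right) - 3065 = \left(2175 + 4 \left(\left(\frac{1}{2} - -4\right) + 6\right)\right) - 3065 = \left(2175 + 4 \left(\left(\frac{1}{2} + 4\right) + 6\right)\right) - 3065 = \left(2175 + 4 \left(\frac{9}{2} + 6\right)\right) - 3065 = \left(2175 + 4 \cdot \frac{21}{2}\right) - 3065 = \left(2175 + 42\right) - 3065 = 2217 - 3065 = -848$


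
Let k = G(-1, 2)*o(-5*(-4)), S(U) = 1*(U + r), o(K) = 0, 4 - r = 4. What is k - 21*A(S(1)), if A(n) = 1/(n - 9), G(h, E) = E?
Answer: 21/8 ≈ 2.6250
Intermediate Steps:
r = 0 (r = 4 - 1*4 = 4 - 4 = 0)
S(U) = U (S(U) = 1*(U + 0) = 1*U = U)
k = 0 (k = 2*0 = 0)
A(n) = 1/(-9 + n)
k - 21*A(S(1)) = 0 - 21/(-9 + 1) = 0 - 21/(-8) = 0 - 21*(-1/8) = 0 + 21/8 = 21/8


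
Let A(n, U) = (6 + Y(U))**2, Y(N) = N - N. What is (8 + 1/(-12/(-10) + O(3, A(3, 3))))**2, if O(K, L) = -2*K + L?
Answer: 1570009/24336 ≈ 64.514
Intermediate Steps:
Y(N) = 0
A(n, U) = 36 (A(n, U) = (6 + 0)**2 = 6**2 = 36)
O(K, L) = L - 2*K
(8 + 1/(-12/(-10) + O(3, A(3, 3))))**2 = (8 + 1/(-12/(-10) + (36 - 2*3)))**2 = (8 + 1/(-12*(-1/10) + (36 - 6)))**2 = (8 + 1/(6/5 + 30))**2 = (8 + 1/(156/5))**2 = (8 + 5/156)**2 = (1253/156)**2 = 1570009/24336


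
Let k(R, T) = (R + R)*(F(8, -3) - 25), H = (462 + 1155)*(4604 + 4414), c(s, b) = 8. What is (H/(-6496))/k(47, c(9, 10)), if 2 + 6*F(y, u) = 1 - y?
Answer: 1041579/1155824 ≈ 0.90116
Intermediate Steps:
F(y, u) = -1/6 - y/6 (F(y, u) = -1/3 + (1 - y)/6 = -1/3 + (1/6 - y/6) = -1/6 - y/6)
H = 14582106 (H = 1617*9018 = 14582106)
k(R, T) = -53*R (k(R, T) = (R + R)*((-1/6 - 1/6*8) - 25) = (2*R)*((-1/6 - 4/3) - 25) = (2*R)*(-3/2 - 25) = (2*R)*(-53/2) = -53*R)
(H/(-6496))/k(47, c(9, 10)) = (14582106/(-6496))/((-53*47)) = (14582106*(-1/6496))/(-2491) = -1041579/464*(-1/2491) = 1041579/1155824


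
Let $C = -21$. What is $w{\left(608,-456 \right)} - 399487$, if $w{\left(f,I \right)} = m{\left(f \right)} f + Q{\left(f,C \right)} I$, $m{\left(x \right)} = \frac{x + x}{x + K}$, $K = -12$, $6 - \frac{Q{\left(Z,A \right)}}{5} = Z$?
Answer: $\frac{145172709}{149} \approx 9.7431 \cdot 10^{5}$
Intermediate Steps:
$Q{\left(Z,A \right)} = 30 - 5 Z$
$m{\left(x \right)} = \frac{2 x}{-12 + x}$ ($m{\left(x \right)} = \frac{x + x}{x - 12} = \frac{2 x}{-12 + x}$)
$w{\left(f,I \right)} = I \left(30 - 5 f\right) + \frac{2 f^{2}}{-12 + f}$ ($w{\left(f,I \right)} = \frac{2 f}{-12 + f} f + \left(30 - 5 f\right) I = \frac{2 f^{2}}{-12 + f} + I \left(30 - 5 f\right) = I \left(30 - 5 f\right) + \frac{2 f^{2}}{-12 + f}$)
$w{\left(608,-456 \right)} - 399487 = \frac{2 \cdot 608^{2} - - 2280 \left(-12 + 608\right) \left(-6 + 608\right)}{-12 + 608} - 399487 = \frac{2 \cdot 369664 - \left(-2280\right) 596 \cdot 602}{596} - 399487 = \frac{739328 + 818045760}{596} - 399487 = \frac{1}{596} \cdot 818785088 - 399487 = \frac{204696272}{149} - 399487 = \frac{145172709}{149}$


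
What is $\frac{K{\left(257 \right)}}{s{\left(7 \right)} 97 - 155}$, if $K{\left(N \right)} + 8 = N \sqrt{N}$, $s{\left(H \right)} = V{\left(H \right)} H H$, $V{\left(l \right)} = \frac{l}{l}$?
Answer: $- \frac{4}{2299} + \frac{257 \sqrt{257}}{4598} \approx 0.89431$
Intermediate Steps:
$V{\left(l \right)} = 1$
$s{\left(H \right)} = H^{2}$ ($s{\left(H \right)} = 1 H H = H H = H^{2}$)
$K{\left(N \right)} = -8 + N^{\frac{3}{2}}$ ($K{\left(N \right)} = -8 + N \sqrt{N} = -8 + N^{\frac{3}{2}}$)
$\frac{K{\left(257 \right)}}{s{\left(7 \right)} 97 - 155} = \frac{-8 + 257^{\frac{3}{2}}}{7^{2} \cdot 97 - 155} = \frac{-8 + 257 \sqrt{257}}{49 \cdot 97 - 155} = \frac{-8 + 257 \sqrt{257}}{4753 - 155} = \frac{-8 + 257 \sqrt{257}}{4598} = \left(-8 + 257 \sqrt{257}\right) \frac{1}{4598} = - \frac{4}{2299} + \frac{257 \sqrt{257}}{4598}$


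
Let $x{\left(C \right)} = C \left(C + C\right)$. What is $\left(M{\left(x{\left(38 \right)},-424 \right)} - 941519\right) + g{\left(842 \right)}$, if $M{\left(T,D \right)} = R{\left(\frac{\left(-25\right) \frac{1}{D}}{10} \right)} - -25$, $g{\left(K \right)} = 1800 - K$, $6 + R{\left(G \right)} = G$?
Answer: $- \frac{797579611}{848} \approx -9.4054 \cdot 10^{5}$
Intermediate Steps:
$R{\left(G \right)} = -6 + G$
$x{\left(C \right)} = 2 C^{2}$ ($x{\left(C \right)} = C 2 C = 2 C^{2}$)
$M{\left(T,D \right)} = 19 - \frac{5}{2 D}$ ($M{\left(T,D \right)} = \left(-6 + \frac{\left(-25\right) \frac{1}{D}}{10}\right) - -25 = \left(-6 + - \frac{25}{D} \frac{1}{10}\right) + 25 = \left(-6 - \frac{5}{2 D}\right) + 25 = 19 - \frac{5}{2 D}$)
$\left(M{\left(x{\left(38 \right)},-424 \right)} - 941519\right) + g{\left(842 \right)} = \left(\left(19 - \frac{5}{2 \left(-424\right)}\right) - 941519\right) + \left(1800 - 842\right) = \left(\left(19 - - \frac{5}{848}\right) - 941519\right) + \left(1800 - 842\right) = \left(\left(19 + \frac{5}{848}\right) - 941519\right) + 958 = \left(\frac{16117}{848} - 941519\right) + 958 = - \frac{798391995}{848} + 958 = - \frac{797579611}{848}$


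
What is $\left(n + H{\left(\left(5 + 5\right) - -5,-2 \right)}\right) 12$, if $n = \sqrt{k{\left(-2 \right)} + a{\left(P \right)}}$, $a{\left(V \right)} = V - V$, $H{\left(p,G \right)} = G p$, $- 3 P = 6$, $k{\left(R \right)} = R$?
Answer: $-360 + 12 i \sqrt{2} \approx -360.0 + 16.971 i$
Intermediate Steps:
$P = -2$ ($P = \left(- \frac{1}{3}\right) 6 = -2$)
$a{\left(V \right)} = 0$
$n = i \sqrt{2}$ ($n = \sqrt{-2 + 0} = \sqrt{-2} = i \sqrt{2} \approx 1.4142 i$)
$\left(n + H{\left(\left(5 + 5\right) - -5,-2 \right)}\right) 12 = \left(i \sqrt{2} - 2 \left(\left(5 + 5\right) - -5\right)\right) 12 = \left(i \sqrt{2} - 2 \left(10 + 5\right)\right) 12 = \left(i \sqrt{2} - 30\right) 12 = \left(-30 + i \sqrt{2}\right) 12 = -360 + 12 i \sqrt{2}$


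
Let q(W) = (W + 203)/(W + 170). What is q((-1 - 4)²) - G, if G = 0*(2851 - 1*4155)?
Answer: 76/65 ≈ 1.1692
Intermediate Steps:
G = 0 (G = 0*(2851 - 4155) = 0*(-1304) = 0)
q(W) = (203 + W)/(170 + W)
q((-1 - 4)²) - G = (203 + (-1 - 4)²)/(170 + (-1 - 4)²) - 1*0 = (203 + (-5)²)/(170 + (-5)²) + 0 = (203 + 25)/(170 + 25) + 0 = 228/195 + 0 = (1/195)*228 + 0 = 76/65 + 0 = 76/65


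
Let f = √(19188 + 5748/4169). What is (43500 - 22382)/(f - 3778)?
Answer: -83154669719/14856330119 - 10559*√83380541970/14856330119 ≈ -5.8025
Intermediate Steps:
f = 2*√83380541970/4169 (f = √(19188 + 5748*(1/4169)) = √(19188 + 5748/4169) = √(80000520/4169) = 2*√83380541970/4169 ≈ 138.53)
(43500 - 22382)/(f - 3778) = (43500 - 22382)/(2*√83380541970/4169 - 3778) = 21118/(-3778 + 2*√83380541970/4169)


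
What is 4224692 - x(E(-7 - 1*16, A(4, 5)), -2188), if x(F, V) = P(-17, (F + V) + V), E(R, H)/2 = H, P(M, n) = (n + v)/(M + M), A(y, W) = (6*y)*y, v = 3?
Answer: 143635347/34 ≈ 4.2246e+6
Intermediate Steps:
A(y, W) = 6*y²
P(M, n) = (3 + n)/(2*M) (P(M, n) = (n + 3)/(M + M) = (3 + n)/((2*M)) = (3 + n)*(1/(2*M)) = (3 + n)/(2*M))
E(R, H) = 2*H
x(F, V) = -3/34 - V/17 - F/34 (x(F, V) = (½)*(3 + ((F + V) + V))/(-17) = (½)*(-1/17)*(3 + (F + 2*V)) = (½)*(-1/17)*(3 + F + 2*V) = -3/34 - V/17 - F/34)
4224692 - x(E(-7 - 1*16, A(4, 5)), -2188) = 4224692 - (-3/34 - 1/17*(-2188) - 6*4²/17) = 4224692 - (-3/34 + 2188/17 - 6*16/17) = 4224692 - (-3/34 + 2188/17 - 96/17) = 4224692 - 1*4181/34 = 4224692 - 4181/34 = 143635347/34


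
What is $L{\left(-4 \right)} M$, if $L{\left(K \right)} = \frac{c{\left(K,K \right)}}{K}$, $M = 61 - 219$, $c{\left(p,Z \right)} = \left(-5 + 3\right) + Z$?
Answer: $-237$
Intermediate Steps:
$c{\left(p,Z \right)} = -2 + Z$
$M = -158$ ($M = 61 - 219 = -158$)
$L{\left(K \right)} = \frac{-2 + K}{K}$
$L{\left(-4 \right)} M = \frac{-2 - 4}{-4} \left(-158\right) = \left(- \frac{1}{4}\right) \left(-6\right) \left(-158\right) = \frac{3}{2} \left(-158\right) = -237$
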